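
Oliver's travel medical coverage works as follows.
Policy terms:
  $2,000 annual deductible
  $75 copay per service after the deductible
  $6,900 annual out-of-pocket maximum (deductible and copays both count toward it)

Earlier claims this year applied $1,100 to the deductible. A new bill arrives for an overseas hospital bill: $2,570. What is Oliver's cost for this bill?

Remaining deductible: $2,000 − $1,100 = $900.
That leaves $2,570 − $900 = $1,670 for the copay.
Copay on this service: $75.
So the traveler owes $900 + $75 = $975 before any cap.
Cumulative spending $1,100 + $975 = $2,075 stays under the $6,900 maximum.

$975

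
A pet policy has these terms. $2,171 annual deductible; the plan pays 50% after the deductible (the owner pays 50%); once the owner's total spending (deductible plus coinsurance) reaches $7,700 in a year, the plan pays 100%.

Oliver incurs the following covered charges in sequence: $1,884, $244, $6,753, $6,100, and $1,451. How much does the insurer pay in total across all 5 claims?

#1 ($1,884): fully absorbed by the deductible. Owner owes $1,884 (running OOP $1,884). Plan pays $1,884 − $1,884 = $0.
#2 ($244): fully absorbed by the deductible. Owner owes $244 (running OOP $2,128). Insurer: $244 − $244 = $0.
#3 ($6,753): deductible takes $43, $6,710 remains; coinsurance $6,710 × 50% = $3,355. Owner owes $3,398 (running OOP $5,526). Insurer: $6,753 − $3,398 = $3,355.
#4 ($6,100): deductible already satisfied, so owner's share is 50% × $6,100 = $3,050. OOP would hit $8,576 > $7,700, so the cap limits the owner to $7,700 − $5,526 = $2,174. Insurer: $6,100 − $2,174 = $3,926.
#5 ($1,451): 50% coinsurance on $1,451 = $725.50. Adding that to $7,700 gives $8,425.50, past the $7,700 cap; owner pays only $7,700 − $7,700 = $0. Insurer: $1,451 − $0 = $1,451.
Insurer total = bills − owner's total = $16,432 − $7,700 = $8,732.

$8,732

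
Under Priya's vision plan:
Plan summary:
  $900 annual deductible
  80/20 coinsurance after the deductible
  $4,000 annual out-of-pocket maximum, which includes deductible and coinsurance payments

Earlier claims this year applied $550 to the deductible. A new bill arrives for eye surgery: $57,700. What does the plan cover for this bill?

$54,250

Remaining deductible: $900 − $550 = $350.
The remaining $57,350 (= $57,700 − $350) moves to coinsurance.
20% of $57,350 = $11,470 falls to the member.
That puts the member's cost at $350 + $11,470 = $11,820 before any cap.
That would bring total out-of-pocket to $12,370, past the $4,000 cap. The member is capped at $4,000 − $550 = $3,450 on this claim.
The insurer covers the remainder: $57,700 − $3,450 = $54,250.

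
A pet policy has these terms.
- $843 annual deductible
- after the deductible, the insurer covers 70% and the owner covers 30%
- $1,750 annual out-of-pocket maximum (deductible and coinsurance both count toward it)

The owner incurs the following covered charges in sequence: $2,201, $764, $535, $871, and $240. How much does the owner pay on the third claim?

$160.50

Bill 1, $2,201: $843 to deductible, leaving $1,358; owner's 30% is $407.40. Owner pays $1,250.40; OOP now $1,250.40.
Bill 2, $764: 30% coinsurance on $764 = $229.20. Cost to owner: $229.20. OOP to date $1,479.60.
Bill 3, $535: deductible met; 30% of $535 = $160.50. Owner pays $160.50; OOP now $1,640.10.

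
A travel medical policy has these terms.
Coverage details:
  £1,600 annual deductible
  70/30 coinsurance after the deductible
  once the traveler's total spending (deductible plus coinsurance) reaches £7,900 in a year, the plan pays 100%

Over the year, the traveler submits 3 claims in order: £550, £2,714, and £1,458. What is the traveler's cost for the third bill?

Claim 1 — £550: all of it applies to the deductible. Cost to traveler: £550. OOP to date £550.
Claim 2 — £2,714: deductible takes £1,050, £1,664 remains; 30% of £1,664 = £499.20. Traveler owes £1,549.20 (running OOP £2,099.20).
Claim 3 — £1,458: 30% coinsurance on £1,458 = £437.40. Cost to traveler: £437.40. OOP to date £2,536.60.

£437.40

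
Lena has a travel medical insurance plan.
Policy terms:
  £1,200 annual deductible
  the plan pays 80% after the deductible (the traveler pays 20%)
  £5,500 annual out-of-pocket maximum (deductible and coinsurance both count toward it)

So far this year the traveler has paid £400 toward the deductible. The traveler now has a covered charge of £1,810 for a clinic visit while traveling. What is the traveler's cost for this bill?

£1,002

Remaining deductible: £1,200 − £400 = £800.
After the £800 deductible portion, £1,810 − £800 = £1,010 is subject to coinsurance.
20% of £1,010 = £202 falls to the traveler.
So the traveler owes £800 + £202 = £1,002 before any cap.
Cumulative spending £400 + £1,002 = £1,402 stays under the £5,500 maximum.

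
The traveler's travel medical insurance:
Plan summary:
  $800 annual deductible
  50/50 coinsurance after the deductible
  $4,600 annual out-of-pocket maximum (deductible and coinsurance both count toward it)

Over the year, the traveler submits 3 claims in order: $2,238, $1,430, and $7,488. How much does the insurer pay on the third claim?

Bill 1, $2,238: $800 to deductible, leaving $1,438; 50% of $1,438 = $719. Traveler owes $1,519 (running OOP $1,519). Insurer: $2,238 − $1,519 = $719.
Bill 2, $1,430: 50% coinsurance on $1,430 = $715. Traveler owes $715 (running OOP $2,234). Insurer: $1,430 − $715 = $715.
Bill 3, $7,488: deductible already satisfied, so traveler's share is 50% × $7,488 = $3,744. Adding that to $2,234 gives $5,978, past the $4,600 cap; traveler pays only $4,600 − $2,234 = $2,366. Plan pays $7,488 − $2,366 = $5,122.

$5,122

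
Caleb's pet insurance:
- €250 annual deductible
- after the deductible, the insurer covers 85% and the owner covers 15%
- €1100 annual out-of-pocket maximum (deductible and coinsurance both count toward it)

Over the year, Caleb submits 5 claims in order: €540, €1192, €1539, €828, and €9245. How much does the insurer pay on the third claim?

#1 (€540): €250 finishes the deductible; €290 goes to coinsurance; coinsurance €290 × 15% = €43.50. Owner pays €293.50; OOP now €293.50. Insurer: €540 − €293.50 = €246.50.
#2 (€1192): 15% coinsurance on €1192 = €178.80. Cost to owner: €178.80. OOP to date €472.30. Insurer: €1192 − €178.80 = €1013.20.
#3 (€1539): deductible met; 15% of €1539 = €230.85. Owner owes €230.85 (running OOP €703.15). Plan pays €1539 − €230.85 = €1308.15.

€1308.15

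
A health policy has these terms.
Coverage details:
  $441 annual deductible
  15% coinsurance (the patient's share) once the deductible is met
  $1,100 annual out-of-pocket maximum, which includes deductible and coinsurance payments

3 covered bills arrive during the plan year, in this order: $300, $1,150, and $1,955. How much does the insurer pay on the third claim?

$1,661.75

Claim 1 ($300): all of it applies to the deductible. Cost to patient: $300. OOP to date $300. Insurer: $300 − $300 = $0.
Claim 2 ($1,150): $141 to deductible, leaving $1,009; 15% of $1,009 = $151.35. Patient pays $292.35; OOP now $592.35. Plan pays $1,150 − $292.35 = $857.65.
Claim 3 ($1,955): deductible already satisfied, so patient's share is 15% × $1,955 = $293.25. Patient owes $293.25 (running OOP $885.60). Insurer: $1,955 − $293.25 = $1,661.75.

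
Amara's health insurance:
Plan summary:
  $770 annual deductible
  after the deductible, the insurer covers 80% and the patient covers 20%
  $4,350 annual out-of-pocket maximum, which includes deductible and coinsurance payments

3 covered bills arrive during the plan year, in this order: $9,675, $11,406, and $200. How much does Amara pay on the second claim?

Claim 1 ($9,675): $770 finishes the deductible; $8,905 goes to coinsurance; patient's 20% is $1,781. Patient owes $2,551 (running OOP $2,551).
Claim 2 ($11,406): deductible already satisfied, so patient's share is 20% × $11,406 = $2,281.20. Adding that to $2,551 gives $4,832.20, past the $4,350 cap; patient pays only $4,350 − $2,551 = $1,799.

$1,799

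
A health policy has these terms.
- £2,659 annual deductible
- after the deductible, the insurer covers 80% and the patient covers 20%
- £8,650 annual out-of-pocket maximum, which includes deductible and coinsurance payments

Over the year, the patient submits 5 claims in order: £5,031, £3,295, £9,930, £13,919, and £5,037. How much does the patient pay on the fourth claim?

£2,783.80

#1 (£5,031): deductible takes £2,659, £2,372 remains; patient's 20% is £474.40. Cost to patient: £3,133.40. OOP to date £3,133.40.
#2 (£3,295): deductible already satisfied, so patient's share is 20% × £3,295 = £659. Patient pays £659; OOP now £3,792.40.
#3 (£9,930): 20% coinsurance on £9,930 = £1,986. Patient pays £1,986; OOP now £5,778.40.
#4 (£13,919): 20% coinsurance on £13,919 = £2,783.80. Patient owes £2,783.80 (running OOP £8,562.20).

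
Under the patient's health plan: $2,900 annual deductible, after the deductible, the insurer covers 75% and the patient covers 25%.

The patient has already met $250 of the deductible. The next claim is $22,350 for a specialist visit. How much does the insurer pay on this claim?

$14,775

$250 of the $2,900 deductible is already met, leaving $2,650.
That leaves $22,350 − $2,650 = $19,700 for coinsurance.
Coinsurance: $19,700 × 25% = $4,925.
That puts the patient's cost at $2,650 + $4,925 = $7,575.
The plan picks up $22,350 − $7,575 = $14,775.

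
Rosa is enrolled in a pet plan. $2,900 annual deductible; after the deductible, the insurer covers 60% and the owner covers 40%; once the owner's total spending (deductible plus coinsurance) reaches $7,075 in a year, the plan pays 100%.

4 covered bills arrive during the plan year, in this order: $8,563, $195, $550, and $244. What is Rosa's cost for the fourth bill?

#1 ($8,563): $2,900 to deductible, leaving $5,663; coinsurance $5,663 × 40% = $2,265.20. Owner pays $5,165.20; OOP now $5,165.20.
#2 ($195): deductible already satisfied, so owner's share is 40% × $195 = $78. Owner pays $78; OOP now $5,243.20.
#3 ($550): 40% coinsurance on $550 = $220. Owner pays $220; OOP now $5,463.20.
#4 ($244): 40% coinsurance on $244 = $97.60. Cost to owner: $97.60. OOP to date $5,560.80.

$97.60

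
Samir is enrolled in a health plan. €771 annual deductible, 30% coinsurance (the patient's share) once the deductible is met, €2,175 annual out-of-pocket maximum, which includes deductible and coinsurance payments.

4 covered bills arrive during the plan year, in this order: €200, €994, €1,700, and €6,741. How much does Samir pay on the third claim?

€510

#1 (€200): fully absorbed by the deductible. Patient pays €200; OOP now €200.
#2 (€994): €571 to deductible, leaving €423; patient's 30% is €126.90. Cost to patient: €697.90. OOP to date €897.90.
#3 (€1,700): deductible met; 30% of €1,700 = €510. Cost to patient: €510. OOP to date €1,407.90.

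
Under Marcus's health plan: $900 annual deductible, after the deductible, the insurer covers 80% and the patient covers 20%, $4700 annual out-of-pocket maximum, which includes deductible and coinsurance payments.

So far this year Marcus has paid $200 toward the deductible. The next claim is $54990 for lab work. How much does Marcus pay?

$4500

Remaining deductible: $900 − $200 = $700.
After the $700 deductible portion, $54990 − $700 = $54290 is subject to coinsurance.
Coinsurance: $54290 × 20% = $10858.
So the patient owes $700 + $10858 = $11558 before any cap.
Adding $11558 to the $200 already spent would give $11758, which exceeds the $4700 cap; the patient pays just $4700 − $200 = $4500.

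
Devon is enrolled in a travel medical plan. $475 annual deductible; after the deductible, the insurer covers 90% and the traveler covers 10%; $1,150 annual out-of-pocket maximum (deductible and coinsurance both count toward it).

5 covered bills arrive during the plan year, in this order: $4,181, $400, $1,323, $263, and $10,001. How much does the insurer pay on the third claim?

$1,190.70

Bill 1, $4,181: $475 to deductible, leaving $3,706; coinsurance $3,706 × 10% = $370.60. Cost to traveler: $845.60. OOP to date $845.60. Plan pays $4,181 − $845.60 = $3,335.40.
Bill 2, $400: deductible met; 10% of $400 = $40. Traveler owes $40 (running OOP $885.60). Plan pays $400 − $40 = $360.
Bill 3, $1,323: deductible already satisfied, so traveler's share is 10% × $1,323 = $132.30. Traveler pays $132.30; OOP now $1,017.90. Plan pays $1,323 − $132.30 = $1,190.70.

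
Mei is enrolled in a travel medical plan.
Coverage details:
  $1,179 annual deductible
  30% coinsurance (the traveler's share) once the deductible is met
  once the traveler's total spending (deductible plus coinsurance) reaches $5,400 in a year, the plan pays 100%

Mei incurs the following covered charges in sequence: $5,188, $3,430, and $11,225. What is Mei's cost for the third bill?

Claim 1 ($5,188): $1,179 finishes the deductible; $4,009 goes to coinsurance; 30% of $4,009 = $1,202.70. Traveler owes $2,381.70 (running OOP $2,381.70).
Claim 2 ($3,430): 30% coinsurance on $3,430 = $1,029. Traveler owes $1,029 (running OOP $3,410.70).
Claim 3 ($11,225): deductible met; 30% of $11,225 = $3,367.50. Adding that to $3,410.70 gives $6,778.20, past the $5,400 cap; traveler pays only $5,400 − $3,410.70 = $1,989.30.

$1,989.30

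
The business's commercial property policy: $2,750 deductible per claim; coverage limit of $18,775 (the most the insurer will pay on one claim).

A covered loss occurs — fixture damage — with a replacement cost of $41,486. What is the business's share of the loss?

$22,711

After the deductible, $41,486 − $2,750 = $38,736 remains.
$38,736 exceeds the $18,775 limit, so the insurer pays the limit: $18,775.
Business's share is the uncovered remainder: $41,486 − $18,775 = $22,711.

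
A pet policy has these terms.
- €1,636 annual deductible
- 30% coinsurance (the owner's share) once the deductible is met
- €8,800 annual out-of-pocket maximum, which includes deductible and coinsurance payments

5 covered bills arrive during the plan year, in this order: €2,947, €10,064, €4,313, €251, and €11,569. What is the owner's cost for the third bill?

€1,293.90

Claim 1 — €2,947: €1,636 to deductible, leaving €1,311; owner's 30% is €393.30. Cost to owner: €2,029.30. OOP to date €2,029.30.
Claim 2 — €10,064: 30% coinsurance on €10,064 = €3,019.20. Owner owes €3,019.20 (running OOP €5,048.50).
Claim 3 — €4,313: deductible already satisfied, so owner's share is 30% × €4,313 = €1,293.90. Cost to owner: €1,293.90. OOP to date €6,342.40.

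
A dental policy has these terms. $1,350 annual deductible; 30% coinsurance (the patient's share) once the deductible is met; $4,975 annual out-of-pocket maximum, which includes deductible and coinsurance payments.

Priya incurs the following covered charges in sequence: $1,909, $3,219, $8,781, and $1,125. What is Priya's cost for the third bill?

Bill 1, $1,909: deductible takes $1,350, $559 remains; coinsurance $559 × 30% = $167.70. Cost to patient: $1,517.70. OOP to date $1,517.70.
Bill 2, $3,219: 30% coinsurance on $3,219 = $965.70. Patient owes $965.70 (running OOP $2,483.40).
Bill 3, $8,781: deductible already satisfied, so patient's share is 30% × $8,781 = $2,634.30. OOP would hit $5,117.70 > $4,975, so the cap limits the patient to $4,975 − $2,483.40 = $2,491.60.

$2,491.60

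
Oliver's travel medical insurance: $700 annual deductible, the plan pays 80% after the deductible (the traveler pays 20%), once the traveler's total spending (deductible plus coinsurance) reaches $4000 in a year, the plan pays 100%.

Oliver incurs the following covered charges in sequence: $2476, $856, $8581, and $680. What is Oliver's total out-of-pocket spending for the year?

$3078.60

Claim 1 ($2476): $700 to deductible, leaving $1776; coinsurance $1776 × 20% = $355.20. Cost to traveler: $1055.20. OOP to date $1055.20.
Claim 2 ($856): deductible already satisfied, so traveler's share is 20% × $856 = $171.20. Cost to traveler: $171.20. OOP to date $1226.40.
Claim 3 ($8581): 20% coinsurance on $8581 = $1716.20. Cost to traveler: $1716.20. OOP to date $2942.60.
Claim 4 ($680): deductible met; 20% of $680 = $136. Traveler pays $136; OOP now $3078.60.
Summing the traveler's payments: $1055.20 + $171.20 + $1716.20 + $136 = $3078.60.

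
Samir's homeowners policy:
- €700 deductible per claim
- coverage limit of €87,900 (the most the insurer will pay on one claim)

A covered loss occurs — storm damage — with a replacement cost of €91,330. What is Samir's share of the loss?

After the deductible, €91,330 − €700 = €90,630 remains.
€90,630 exceeds the €87,900 limit, so the insurer pays the limit: €87,900.
The homeowner bears the rest of the original loss: €91,330 − €87,900 = €3,430.

€3,430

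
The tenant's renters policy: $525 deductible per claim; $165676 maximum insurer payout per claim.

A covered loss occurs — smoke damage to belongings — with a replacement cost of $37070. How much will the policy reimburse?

$36545

After the deductible, $37070 − $525 = $36545 remains.
$36545 is within the $165676 limit, so the insurer pays $36545.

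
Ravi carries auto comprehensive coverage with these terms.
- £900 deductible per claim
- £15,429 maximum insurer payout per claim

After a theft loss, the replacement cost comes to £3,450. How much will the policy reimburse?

£2,550

After the deductible, £3,450 − £900 = £2,550 remains.
£2,550 is within the £15,429 limit, so the insurer pays £2,550.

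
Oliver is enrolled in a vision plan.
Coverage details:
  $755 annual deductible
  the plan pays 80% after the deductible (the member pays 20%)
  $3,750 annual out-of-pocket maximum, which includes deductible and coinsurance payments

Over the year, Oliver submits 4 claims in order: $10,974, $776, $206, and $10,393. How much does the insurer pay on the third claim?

Claim 1 ($10,974): $755 finishes the deductible; $10,219 goes to coinsurance; member's 20% is $2,043.80. Member owes $2,798.80 (running OOP $2,798.80). Insurer: $10,974 − $2,798.80 = $8,175.20.
Claim 2 ($776): deductible met; 20% of $776 = $155.20. Member pays $155.20; OOP now $2,954. Plan pays $776 − $155.20 = $620.80.
Claim 3 ($206): 20% coinsurance on $206 = $41.20. Member owes $41.20 (running OOP $2,995.20). Plan pays $206 − $41.20 = $164.80.

$164.80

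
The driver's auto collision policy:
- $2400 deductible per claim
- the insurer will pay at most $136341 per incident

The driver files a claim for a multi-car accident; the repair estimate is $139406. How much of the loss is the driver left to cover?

$3065

Less the $2400 deductible: $139406 − $2400 = $137006.
Since $137006 > $136341, the payout is capped at $136341.
Out of pocket: $139406 − $136341 = $3065.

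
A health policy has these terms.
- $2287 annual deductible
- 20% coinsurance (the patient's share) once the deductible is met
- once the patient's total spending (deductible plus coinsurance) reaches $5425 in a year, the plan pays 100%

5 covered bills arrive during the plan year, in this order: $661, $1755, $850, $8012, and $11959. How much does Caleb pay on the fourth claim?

Claim 1 — $661: entire amount goes to the deductible. Patient owes $661 (running OOP $661).
Claim 2 — $1755: $1626 to deductible, leaving $129; patient's 20% is $25.80. Cost to patient: $1651.80. OOP to date $2312.80.
Claim 3 — $850: 20% coinsurance on $850 = $170. Patient owes $170 (running OOP $2482.80).
Claim 4 — $8012: deductible met; 20% of $8012 = $1602.40. Cost to patient: $1602.40. OOP to date $4085.20.

$1602.40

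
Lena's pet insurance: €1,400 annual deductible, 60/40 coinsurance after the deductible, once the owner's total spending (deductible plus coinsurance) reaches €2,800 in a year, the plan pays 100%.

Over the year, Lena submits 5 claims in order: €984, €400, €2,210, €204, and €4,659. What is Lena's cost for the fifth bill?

€440.80

Claim 1 (€984): entire amount goes to the deductible. Owner pays €984; OOP now €984.
Claim 2 (€400): entire amount goes to the deductible. Owner owes €400 (running OOP €1,384).
Claim 3 (€2,210): €16 finishes the deductible; €2,194 goes to coinsurance; coinsurance €2,194 × 40% = €877.60. Owner pays €893.60; OOP now €2,277.60.
Claim 4 (€204): deductible already satisfied, so owner's share is 40% × €204 = €81.60. Owner owes €81.60 (running OOP €2,359.20).
Claim 5 (€4,659): deductible met; 40% of €4,659 = €1,863.60. OOP would hit €4,222.80 > €2,800, so the cap limits the owner to €2,800 − €2,359.20 = €440.80.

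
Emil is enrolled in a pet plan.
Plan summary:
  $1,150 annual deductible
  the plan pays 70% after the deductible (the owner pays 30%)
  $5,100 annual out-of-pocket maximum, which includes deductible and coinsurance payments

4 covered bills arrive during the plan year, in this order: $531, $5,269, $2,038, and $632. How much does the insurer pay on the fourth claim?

$442.40

#1 ($531): all of it applies to the deductible. Cost to owner: $531. OOP to date $531. Plan pays $531 − $531 = $0.
#2 ($5,269): $619 finishes the deductible; $4,650 goes to coinsurance; 30% of $4,650 = $1,395. Owner owes $2,014 (running OOP $2,545). Plan pays $5,269 − $2,014 = $3,255.
#3 ($2,038): deductible met; 30% of $2,038 = $611.40. Cost to owner: $611.40. OOP to date $3,156.40. Insurer: $2,038 − $611.40 = $1,426.60.
#4 ($632): deductible already satisfied, so owner's share is 30% × $632 = $189.60. Owner pays $189.60; OOP now $3,346. Plan pays $632 − $189.60 = $442.40.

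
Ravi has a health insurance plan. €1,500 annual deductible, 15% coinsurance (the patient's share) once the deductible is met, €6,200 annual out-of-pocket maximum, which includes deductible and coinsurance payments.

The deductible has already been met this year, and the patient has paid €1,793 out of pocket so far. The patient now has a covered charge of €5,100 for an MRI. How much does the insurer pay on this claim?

€4,335

With the deductible met, the entire €5,100 is subject to coinsurance.
Patient's 15% share of €5,100 is €765.
Year-to-date out-of-pocket becomes €1,793 + €765 = €2,558, still under the €6,200 maximum, so no cap applies.
Insurer pays the balance: €5,100 − €765 = €4,335.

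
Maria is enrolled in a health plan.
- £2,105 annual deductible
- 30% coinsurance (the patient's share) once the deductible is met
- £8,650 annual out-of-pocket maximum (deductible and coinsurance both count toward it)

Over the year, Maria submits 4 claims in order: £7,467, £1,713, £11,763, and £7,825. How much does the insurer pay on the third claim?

£8,234.10

Claim 1 (£7,467): deductible takes £2,105, £5,362 remains; 30% of £5,362 = £1,608.60. Patient owes £3,713.60 (running OOP £3,713.60). Insurer: £7,467 − £3,713.60 = £3,753.40.
Claim 2 (£1,713): 30% coinsurance on £1,713 = £513.90. Patient owes £513.90 (running OOP £4,227.50). Plan pays £1,713 − £513.90 = £1,199.10.
Claim 3 (£11,763): deductible already satisfied, so patient's share is 30% × £11,763 = £3,528.90. Patient owes £3,528.90 (running OOP £7,756.40). Plan pays £11,763 − £3,528.90 = £8,234.10.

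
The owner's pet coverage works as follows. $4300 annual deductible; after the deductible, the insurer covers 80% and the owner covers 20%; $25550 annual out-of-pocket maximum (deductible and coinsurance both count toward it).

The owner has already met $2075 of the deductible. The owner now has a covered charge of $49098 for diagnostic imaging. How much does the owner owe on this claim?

$11599.60

Deductible still to meet: $4300 − $2075 = $2225.
After the $2225 deductible portion, $49098 − $2225 = $46873 is subject to coinsurance.
Coinsurance: $46873 × 20% = $9374.60.
Owner responsibility before any cap: $2225 + $9374.60 = $11599.60.
Year-to-date out-of-pocket becomes $2075 + $11599.60 = $13674.60, still under the $25550 maximum, so no cap applies.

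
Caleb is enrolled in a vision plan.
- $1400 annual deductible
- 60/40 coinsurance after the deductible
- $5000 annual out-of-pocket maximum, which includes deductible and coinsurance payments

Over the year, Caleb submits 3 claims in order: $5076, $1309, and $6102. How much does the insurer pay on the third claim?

Claim 1 ($5076): $1400 to deductible, leaving $3676; coinsurance $3676 × 40% = $1470.40. Member pays $2870.40; OOP now $2870.40. Plan pays $5076 − $2870.40 = $2205.60.
Claim 2 ($1309): deductible met; 40% of $1309 = $523.60. Cost to member: $523.60. OOP to date $3394. Insurer: $1309 − $523.60 = $785.40.
Claim 3 ($6102): 40% coinsurance on $6102 = $2440.80. Adding that to $3394 gives $5834.80, past the $5000 cap; member pays only $5000 − $3394 = $1606. Insurer: $6102 − $1606 = $4496.

$4496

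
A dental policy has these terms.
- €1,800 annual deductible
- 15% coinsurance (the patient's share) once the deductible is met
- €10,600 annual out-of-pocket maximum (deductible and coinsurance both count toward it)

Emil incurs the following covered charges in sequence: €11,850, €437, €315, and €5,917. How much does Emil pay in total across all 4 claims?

Claim 1 (€11,850): €1,800 to deductible, leaving €10,050; coinsurance €10,050 × 15% = €1,507.50. Patient pays €3,307.50; OOP now €3,307.50.
Claim 2 (€437): 15% coinsurance on €437 = €65.55. Patient pays €65.55; OOP now €3,373.05.
Claim 3 (€315): 15% coinsurance on €315 = €47.25. Patient owes €47.25 (running OOP €3,420.30).
Claim 4 (€5,917): 15% coinsurance on €5,917 = €887.55. Patient pays €887.55; OOP now €4,307.85.
Summing the patient's payments: €3,307.50 + €65.55 + €47.25 + €887.55 = €4,307.85.

€4,307.85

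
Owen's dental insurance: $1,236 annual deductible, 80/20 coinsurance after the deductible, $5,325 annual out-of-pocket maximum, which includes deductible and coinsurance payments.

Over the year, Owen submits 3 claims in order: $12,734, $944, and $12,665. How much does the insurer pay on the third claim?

$11,064.40

Bill 1, $12,734: $1,236 finishes the deductible; $11,498 goes to coinsurance; coinsurance $11,498 × 20% = $2,299.60. Patient pays $3,535.60; OOP now $3,535.60. Insurer: $12,734 − $3,535.60 = $9,198.40.
Bill 2, $944: deductible met; 20% of $944 = $188.80. Patient owes $188.80 (running OOP $3,724.40). Insurer: $944 − $188.80 = $755.20.
Bill 3, $12,665: deductible already satisfied, so patient's share is 20% × $12,665 = $2,533. Adding that to $3,724.40 gives $6,257.40, past the $5,325 cap; patient pays only $5,325 − $3,724.40 = $1,600.60. Insurer: $12,665 − $1,600.60 = $11,064.40.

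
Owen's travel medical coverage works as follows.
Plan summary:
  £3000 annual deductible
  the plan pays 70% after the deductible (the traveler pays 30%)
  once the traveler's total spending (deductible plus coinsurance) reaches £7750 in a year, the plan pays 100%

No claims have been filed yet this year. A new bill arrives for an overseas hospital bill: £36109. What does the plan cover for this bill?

Deductible not yet touched, so the first £3000 of the bill goes to the deductible.
That leaves £36109 − £3000 = £33109 for coinsurance.
30% of £33109 = £9932.70 falls to the traveler.
That puts the traveler's cost at £3000 + £9932.70 = £12932.70 before any cap.
That would bring total out-of-pocket to £12932.70, past the £7750 cap. The traveler is capped at £7750 − £0 = £7750 on this claim.
Insurer pays the balance: £36109 − £7750 = £28359.

£28359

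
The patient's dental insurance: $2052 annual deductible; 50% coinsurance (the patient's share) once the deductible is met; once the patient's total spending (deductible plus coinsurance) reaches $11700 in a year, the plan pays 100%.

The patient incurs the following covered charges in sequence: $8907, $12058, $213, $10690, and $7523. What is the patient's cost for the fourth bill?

Claim 1 — $8907: $2052 to deductible, leaving $6855; coinsurance $6855 × 50% = $3427.50. Patient owes $5479.50 (running OOP $5479.50).
Claim 2 — $12058: deductible met; 50% of $12058 = $6029. Cost to patient: $6029. OOP to date $11508.50.
Claim 3 — $213: deductible already satisfied, so patient's share is 50% × $213 = $106.50. Patient pays $106.50; OOP now $11615.
Claim 4 — $10690: deductible already satisfied, so patient's share is 50% × $10690 = $5345. Adding that to $11615 gives $16960, past the $11700 cap; patient pays only $11700 − $11615 = $85.

$85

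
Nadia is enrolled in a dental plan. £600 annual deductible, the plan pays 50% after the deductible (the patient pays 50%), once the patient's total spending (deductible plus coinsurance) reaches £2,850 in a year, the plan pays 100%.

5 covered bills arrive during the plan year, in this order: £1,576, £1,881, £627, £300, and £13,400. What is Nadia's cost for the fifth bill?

#1 (£1,576): £600 finishes the deductible; £976 goes to coinsurance; 50% of £976 = £488. Patient pays £1,088; OOP now £1,088.
#2 (£1,881): 50% coinsurance on £1,881 = £940.50. Patient owes £940.50 (running OOP £2,028.50).
#3 (£627): 50% coinsurance on £627 = £313.50. Patient pays £313.50; OOP now £2,342.
#4 (£300): deductible already satisfied, so patient's share is 50% × £300 = £150. Patient owes £150 (running OOP £2,492).
#5 (£13,400): deductible already satisfied, so patient's share is 50% × £13,400 = £6,700. OOP would hit £9,192 > £2,850, so the cap limits the patient to £2,850 − £2,492 = £358.

£358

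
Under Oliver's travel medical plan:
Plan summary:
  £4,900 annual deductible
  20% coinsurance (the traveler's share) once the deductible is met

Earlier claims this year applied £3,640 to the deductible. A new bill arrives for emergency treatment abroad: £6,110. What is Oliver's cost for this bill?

£2,230

£3,640 of the £4,900 deductible is already met, leaving £1,260.
That leaves £6,110 − £1,260 = £4,850 for coinsurance.
Traveler's 20% share of £4,850 is £970.
Traveler responsibility: £1,260 + £970 = £2,230.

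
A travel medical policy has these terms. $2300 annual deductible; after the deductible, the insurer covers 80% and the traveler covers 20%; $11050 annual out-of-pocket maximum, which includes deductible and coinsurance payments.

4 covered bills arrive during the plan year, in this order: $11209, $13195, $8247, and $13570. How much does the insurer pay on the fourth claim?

#1 ($11209): deductible takes $2300, $8909 remains; coinsurance $8909 × 20% = $1781.80. Traveler owes $4081.80 (running OOP $4081.80). Plan pays $11209 − $4081.80 = $7127.20.
#2 ($13195): deductible met; 20% of $13195 = $2639. Traveler pays $2639; OOP now $6720.80. Insurer: $13195 − $2639 = $10556.
#3 ($8247): deductible already satisfied, so traveler's share is 20% × $8247 = $1649.40. Traveler pays $1649.40; OOP now $8370.20. Insurer: $8247 − $1649.40 = $6597.60.
#4 ($13570): deductible met; 20% of $13570 = $2714. OOP would hit $11084.20 > $11050, so the cap limits the traveler to $11050 − $8370.20 = $2679.80. Insurer: $13570 − $2679.80 = $10890.20.

$10890.20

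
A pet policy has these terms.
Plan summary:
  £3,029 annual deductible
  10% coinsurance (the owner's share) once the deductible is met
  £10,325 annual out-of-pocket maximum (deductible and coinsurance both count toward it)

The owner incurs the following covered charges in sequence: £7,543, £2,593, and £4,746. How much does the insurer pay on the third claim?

Bill 1, £7,543: £3,029 to deductible, leaving £4,514; coinsurance £4,514 × 10% = £451.40. Cost to owner: £3,480.40. OOP to date £3,480.40. Insurer: £7,543 − £3,480.40 = £4,062.60.
Bill 2, £2,593: 10% coinsurance on £2,593 = £259.30. Owner pays £259.30; OOP now £3,739.70. Insurer: £2,593 − £259.30 = £2,333.70.
Bill 3, £4,746: deductible already satisfied, so owner's share is 10% × £4,746 = £474.60. Cost to owner: £474.60. OOP to date £4,214.30. Insurer: £4,746 − £474.60 = £4,271.40.

£4,271.40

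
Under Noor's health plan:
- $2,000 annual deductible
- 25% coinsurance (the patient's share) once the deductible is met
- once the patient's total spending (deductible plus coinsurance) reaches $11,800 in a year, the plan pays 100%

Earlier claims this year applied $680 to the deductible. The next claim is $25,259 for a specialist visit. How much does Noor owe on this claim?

Remaining deductible: $2,000 − $680 = $1,320.
That leaves $25,259 − $1,320 = $23,939 for coinsurance.
Patient's 25% share of $23,939 is $5,984.75.
So the patient owes $1,320 + $5,984.75 = $7,304.75 before any cap.
Total out-of-pocket so far would be $680 + $7,304.75 = $7,984.75, below the $11,800 cap — no reduction.

$7,304.75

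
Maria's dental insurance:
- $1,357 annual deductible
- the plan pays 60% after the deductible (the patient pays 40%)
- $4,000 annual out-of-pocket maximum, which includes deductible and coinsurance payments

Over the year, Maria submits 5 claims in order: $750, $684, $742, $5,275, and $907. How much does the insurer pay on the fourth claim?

$3,165

Bill 1, $750: all of it applies to the deductible. Patient pays $750; OOP now $750. Plan pays $750 − $750 = $0.
Bill 2, $684: $607 to deductible, leaving $77; 40% of $77 = $30.80. Cost to patient: $637.80. OOP to date $1,387.80. Insurer: $684 − $637.80 = $46.20.
Bill 3, $742: deductible already satisfied, so patient's share is 40% × $742 = $296.80. Patient pays $296.80; OOP now $1,684.60. Insurer: $742 − $296.80 = $445.20.
Bill 4, $5,275: deductible already satisfied, so patient's share is 40% × $5,275 = $2,110. Cost to patient: $2,110. OOP to date $3,794.60. Plan pays $5,275 − $2,110 = $3,165.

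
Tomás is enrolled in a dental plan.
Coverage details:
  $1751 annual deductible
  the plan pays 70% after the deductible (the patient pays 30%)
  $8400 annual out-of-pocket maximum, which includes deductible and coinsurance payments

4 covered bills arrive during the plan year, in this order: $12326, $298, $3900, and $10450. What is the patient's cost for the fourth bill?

Claim 1 ($12326): deductible takes $1751, $10575 remains; coinsurance $10575 × 30% = $3172.50. Patient owes $4923.50 (running OOP $4923.50).
Claim 2 ($298): deductible already satisfied, so patient's share is 30% × $298 = $89.40. Cost to patient: $89.40. OOP to date $5012.90.
Claim 3 ($3900): 30% coinsurance on $3900 = $1170. Patient pays $1170; OOP now $6182.90.
Claim 4 ($10450): 30% coinsurance on $10450 = $3135. That would push OOP to $9317.90, over the $8400 cap, so patient pays $8400 − $6182.90 = $2217.10.

$2217.10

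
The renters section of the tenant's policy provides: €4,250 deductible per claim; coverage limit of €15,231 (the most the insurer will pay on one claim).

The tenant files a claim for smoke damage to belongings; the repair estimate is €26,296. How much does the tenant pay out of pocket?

After the deductible, €26,296 − €4,250 = €22,046 remains.
Since €22,046 > €15,231, the payout is capped at €15,231.
Tenant's share is the uncovered remainder: €26,296 − €15,231 = €11,065.

€11,065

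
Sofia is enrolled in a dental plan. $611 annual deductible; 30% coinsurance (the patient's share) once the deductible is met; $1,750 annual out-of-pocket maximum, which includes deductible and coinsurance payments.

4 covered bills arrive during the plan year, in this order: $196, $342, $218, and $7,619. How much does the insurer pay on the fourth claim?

#1 ($196): entire amount goes to the deductible. Patient pays $196; OOP now $196. Insurer: $196 − $196 = $0.
#2 ($342): all of it applies to the deductible. Patient owes $342 (running OOP $538). Insurer: $342 − $342 = $0.
#3 ($218): $73 finishes the deductible; $145 goes to coinsurance; 30% of $145 = $43.50. Cost to patient: $116.50. OOP to date $654.50. Plan pays $218 − $116.50 = $101.50.
#4 ($7,619): deductible met; 30% of $7,619 = $2,285.70. Adding that to $654.50 gives $2,940.20, past the $1,750 cap; patient pays only $1,750 − $654.50 = $1,095.50. Plan pays $7,619 − $1,095.50 = $6,523.50.

$6,523.50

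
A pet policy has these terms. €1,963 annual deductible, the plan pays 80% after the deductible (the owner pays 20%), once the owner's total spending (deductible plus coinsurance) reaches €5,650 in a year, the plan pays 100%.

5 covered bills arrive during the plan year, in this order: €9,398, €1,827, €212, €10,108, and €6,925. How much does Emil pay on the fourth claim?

€1,792.20

#1 (€9,398): €1,963 to deductible, leaving €7,435; 20% of €7,435 = €1,487. Owner owes €3,450 (running OOP €3,450).
#2 (€1,827): deductible already satisfied, so owner's share is 20% × €1,827 = €365.40. Owner owes €365.40 (running OOP €3,815.40).
#3 (€212): deductible met; 20% of €212 = €42.40. Owner owes €42.40 (running OOP €3,857.80).
#4 (€10,108): 20% coinsurance on €10,108 = €2,021.60. That would push OOP to €5,879.40, over the €5,650 cap, so owner pays €5,650 − €3,857.80 = €1,792.20.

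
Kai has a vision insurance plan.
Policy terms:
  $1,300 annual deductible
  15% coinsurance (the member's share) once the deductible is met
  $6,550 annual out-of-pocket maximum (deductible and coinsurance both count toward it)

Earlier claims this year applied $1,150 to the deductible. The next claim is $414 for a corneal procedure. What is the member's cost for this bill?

Remaining deductible: $1,300 − $1,150 = $150.
That leaves $414 − $150 = $264 for coinsurance.
Coinsurance: $264 × 15% = $39.60.
That puts the member's cost at $150 + $39.60 = $189.60 before any cap.
Cumulative spending $1,150 + $189.60 = $1,339.60 stays under the $6,550 maximum.

$189.60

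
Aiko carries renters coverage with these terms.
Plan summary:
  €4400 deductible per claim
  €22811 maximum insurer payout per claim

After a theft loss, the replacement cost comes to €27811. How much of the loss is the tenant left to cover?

Less the €4400 deductible: €27811 − €4400 = €23411.
€23411 exceeds the €22811 limit, so the insurer pays the limit: €22811.
The tenant bears the rest of the original loss: €27811 − €22811 = €5000.

€5000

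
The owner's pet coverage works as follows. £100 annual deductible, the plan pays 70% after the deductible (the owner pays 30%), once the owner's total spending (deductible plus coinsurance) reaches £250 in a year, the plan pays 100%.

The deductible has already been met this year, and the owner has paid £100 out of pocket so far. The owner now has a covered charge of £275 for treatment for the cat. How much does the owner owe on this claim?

With the deductible met, the entire £275 is subject to coinsurance.
30% of £275 = £82.50 falls to the owner.
Cumulative spending £100 + £82.50 = £182.50 stays under the £250 maximum.

£82.50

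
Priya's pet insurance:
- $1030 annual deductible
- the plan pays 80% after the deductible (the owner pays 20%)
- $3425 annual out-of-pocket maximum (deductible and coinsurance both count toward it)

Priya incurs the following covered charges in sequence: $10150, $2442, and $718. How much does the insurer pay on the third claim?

$635.40

Claim 1 — $10150: $1030 to deductible, leaving $9120; 20% of $9120 = $1824. Owner owes $2854 (running OOP $2854). Insurer: $10150 − $2854 = $7296.
Claim 2 — $2442: 20% coinsurance on $2442 = $488.40. Owner owes $488.40 (running OOP $3342.40). Insurer: $2442 − $488.40 = $1953.60.
Claim 3 — $718: deductible met; 20% of $718 = $143.60. That would push OOP to $3486, over the $3425 cap, so owner pays $3425 − $3342.40 = $82.60. Insurer: $718 − $82.60 = $635.40.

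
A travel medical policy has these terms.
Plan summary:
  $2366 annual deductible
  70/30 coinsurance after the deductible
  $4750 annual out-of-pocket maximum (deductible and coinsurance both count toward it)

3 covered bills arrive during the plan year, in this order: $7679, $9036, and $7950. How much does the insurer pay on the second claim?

Claim 1 — $7679: $2366 finishes the deductible; $5313 goes to coinsurance; 30% of $5313 = $1593.90. Traveler pays $3959.90; OOP now $3959.90. Plan pays $7679 − $3959.90 = $3719.10.
Claim 2 — $9036: 30% coinsurance on $9036 = $2710.80. Adding that to $3959.90 gives $6670.70, past the $4750 cap; traveler pays only $4750 − $3959.90 = $790.10. Insurer: $9036 − $790.10 = $8245.90.

$8245.90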